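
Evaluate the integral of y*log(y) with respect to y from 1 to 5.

-6 + 25*log(5)/2

Integrate by parts once (u = ln y, dv = y dy).
An antiderivative is F(y) = y**2*(2*log(y) - 1)/4.
Then F(5) - F(1) = (-25/4 + 25*log(5)/2) - (-1/4) = -6 + 25*log(5)/2.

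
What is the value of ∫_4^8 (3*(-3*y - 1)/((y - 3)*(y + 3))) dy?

Factor the denominator: y**2 - 9 = (y + 3)(y - 3).
Partial fractions: 3*(-3*y - 1)/((y - 3)*(y + 3)) = -4/(y + 3) - 5/(y - 3).
An antiderivative is F(y) = -5*log(y - 3) - 4*log(y + 3).
Then F(8) - F(4) = (-4*log(11) - 5*log(5)) - (-4*log(7)) = -4*log(11) - 5*log(5) + 4*log(7).

-4*log(11) - 5*log(5) + 4*log(7)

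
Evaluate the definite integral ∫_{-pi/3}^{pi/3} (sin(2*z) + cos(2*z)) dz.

An antiderivative is F(z) = sin(2*z)/2 - cos(2*z)/2.
Then F(pi/3) - F(-pi/3) = (1/4 + sqrt(3)/4) - (1/4 - sqrt(3)/4) = sqrt(3)/2.

sqrt(3)/2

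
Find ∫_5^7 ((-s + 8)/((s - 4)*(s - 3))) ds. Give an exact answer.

log(81/32)

Factor the denominator: s**2 - 7*s + 12 = (s - 3)(s - 4).
Partial fractions: (-s + 8)/((s - 4)*(s - 3)) = -5/(s - 3) + 4/(s - 4).
An antiderivative is F(s) = 4*log(s - 4) - 5*log(s - 3).
Then F(7) - F(5) = (-10*log(2) + 4*log(3)) - (-log(32)) = log(81/32).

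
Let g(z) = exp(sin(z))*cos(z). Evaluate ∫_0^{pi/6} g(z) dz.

-1 + exp(1/2)

Let u = sin(z), so du = cos(z) dz. When z = 0, u = 0; when z = pi/6, u = 1/2.
The integral becomes ∫ exp(u) du from 0 to 1/2, with antiderivative exp(u).
Back in z: F(z) = exp(sin(z)).
Then F(pi/6) - F(0) = (exp(1/2)) - (1) = -1 + exp(1/2).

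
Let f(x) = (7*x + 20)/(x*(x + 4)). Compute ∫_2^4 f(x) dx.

Factor the denominator: x**2 + 4*x = (x + 4)x.
Partial fractions: (7*x + 20)/(x*(x + 4)) = 2/(x + 4) + 5/x.
An antiderivative is F(x) = 5*log(x) + 2*log(x + 4).
Then F(4) - F(2) = (16*log(2)) - (2*log(3) + 7*log(2)) = -2*log(3) + 9*log(2).

-2*log(3) + 9*log(2)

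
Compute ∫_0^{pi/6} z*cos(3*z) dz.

Integrate by parts once (u = z, dv = cos(3*z) dz).
An antiderivative is F(z) = z*sin(3*z)/3 + cos(3*z)/9.
Then F(pi/6) - F(0) = (pi/18) - (1/9) = -1/9 + pi/18.

-1/9 + pi/18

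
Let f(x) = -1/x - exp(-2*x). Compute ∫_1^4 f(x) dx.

An antiderivative is F(x) = -log(x) + exp(-2*x)/2.
Then F(4) - F(1) = (-2*log(2) + exp(-8)/2) - (exp(-2)/2) = (-4*exp(8)*log(2) - exp(6) + 1)*exp(-8)/2.

(-4*exp(8)*log(2) - exp(6) + 1)*exp(-8)/2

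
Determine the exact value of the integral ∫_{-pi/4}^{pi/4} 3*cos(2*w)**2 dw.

3*pi/4

Use the identity cos^2(2*w) = (1 + cos(4*w))/2.
An antiderivative is F(w) = 3*w/2 + 3*sin(4*w)/8.
Then F(pi/4) - F(-pi/4) = (3*pi/8) - (-3*pi/8) = 3*pi/4.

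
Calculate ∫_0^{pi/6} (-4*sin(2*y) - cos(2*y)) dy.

An antiderivative is F(y) = -sin(2*y)/2 + 2*cos(2*y).
Then F(pi/6) - F(0) = (1 - sqrt(3)/4) - (2) = -1 - sqrt(3)/4.

-1 - sqrt(3)/4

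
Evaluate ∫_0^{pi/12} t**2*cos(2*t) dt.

-1/8 + pi**2/576 + sqrt(3)*pi/48

Integrate by parts twice (u = t^2, dv = cos(2*t) dt).
An antiderivative is F(t) = t**2*sin(2*t)/2 + t*cos(2*t)/2 - sin(2*t)/4.
Then F(pi/12) - F(0) = (-1/8 + pi**2/576 + sqrt(3)*pi/48) - (0) = -1/8 + pi**2/576 + sqrt(3)*pi/48.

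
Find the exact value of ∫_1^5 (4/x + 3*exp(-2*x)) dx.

-3*exp(-10)/2 + 3*exp(-2)/2 + 4*log(5)

An antiderivative is F(x) = 4*log(x) - 3*exp(-2*x)/2.
Then F(5) - F(1) = (-3*exp(-10)/2 + 4*log(5)) - (-3*exp(-2)/2) = -3*exp(-10)/2 + 3*exp(-2)/2 + 4*log(5).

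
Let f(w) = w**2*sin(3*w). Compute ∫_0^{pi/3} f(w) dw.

Integrate by parts twice (u = w^2, dv = sin(3*w) dw).
An antiderivative is F(w) = -w**2*cos(3*w)/3 + 2*w*sin(3*w)/9 + 2*cos(3*w)/27.
Then F(pi/3) - F(0) = (-2/27 + pi**2/27) - (2/27) = -4/27 + pi**2/27.

-4/27 + pi**2/27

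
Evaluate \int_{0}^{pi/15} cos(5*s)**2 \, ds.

Use the identity cos^2(5*s) = (1 + cos(10*s))/2.
An antiderivative is F(s) = s/2 + sin(10*s)/20.
Then F(pi/15) - F(0) = (sqrt(3)/40 + pi/30) - (0) = sqrt(3)/40 + pi/30.

sqrt(3)/40 + pi/30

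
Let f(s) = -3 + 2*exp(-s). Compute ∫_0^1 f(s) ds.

An antiderivative is F(s) = -3*s - 2*exp(-s).
Then F(1) - F(0) = (-3 - 2*exp(-1)) - (-2) = -1 - 2*exp(-1).

-1 - 2*exp(-1)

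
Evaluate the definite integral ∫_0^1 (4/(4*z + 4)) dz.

Let u = 4*z + 4, so du = 4 dz. When z = 0, u = 4; when z = 1, u = 8.
The integral becomes ∫ 1/u du from 4 to 8, with antiderivative log(u).
Back in z: F(z) = log(4*z + 4).
Then F(1) - F(0) = (log(8)) - (log(4)) = log(2).

log(2)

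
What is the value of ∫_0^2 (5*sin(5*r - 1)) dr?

Let u = 5*r - 1, so du = 5 dr. When r = 0, u = -1; when r = 2, u = 9.
The integral becomes ∫ sin(u) du from -1 to 9, with antiderivative -cos(u).
Back in r: F(r) = -cos(5*r - 1).
Then F(2) - F(0) = (-cos(9)) - (-cos(1)) = cos(1) - cos(9).

cos(1) - cos(9)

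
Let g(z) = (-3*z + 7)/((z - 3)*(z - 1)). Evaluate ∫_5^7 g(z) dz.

Factor the denominator: z**2 - 4*z + 3 = (z - 1)(z - 3).
Partial fractions: (-3*z + 7)/((z - 3)*(z - 1)) = -2/(z - 1) - 1/(z - 3).
An antiderivative is F(z) = -log(z - 3) - 2*log(z - 1).
Then F(7) - F(5) = (-4*log(2) - 2*log(3)) - (-log(32)) = log(2/9).

log(2/9)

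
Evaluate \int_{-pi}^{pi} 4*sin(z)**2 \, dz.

4*pi

Use the identity sin^2(z) = (1 - cos(2*z))/2.
An antiderivative is F(z) = 2*z - sin(2*z).
Then F(pi) - F(-pi) = (2*pi) - (-2*pi) = 4*pi.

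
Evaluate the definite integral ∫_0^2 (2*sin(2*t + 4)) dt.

cos(4) - cos(8)

Let u = 2*t + 4, so du = 2 dt. When t = 0, u = 4; when t = 2, u = 8.
The integral becomes ∫ sin(u) du from 4 to 8, with antiderivative -cos(u).
Back in t: F(t) = -cos(2*t + 4).
Then F(2) - F(0) = (-cos(8)) - (-cos(4)) = cos(4) - cos(8).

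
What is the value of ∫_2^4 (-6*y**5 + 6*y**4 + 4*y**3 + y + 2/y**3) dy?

By the power rule, an antiderivative is F(y) = -y**6 + 6*y**5/5 + y**4 + y**2/2 - 1/y**2.
Then F(4) - F(2) = (-208261/80) - (-157/20) = -207633/80.

-207633/80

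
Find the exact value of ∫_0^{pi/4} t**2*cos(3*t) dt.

Integrate by parts twice (u = t^2, dv = cos(3*t) dt).
An antiderivative is F(t) = t**2*sin(3*t)/3 + 2*t*cos(3*t)/9 - 2*sin(3*t)/27.
Then F(pi/4) - F(0) = (sqrt(2)*(-24*pi - 32 + 9*pi**2)/864) - (0) = sqrt(2)*(-24*pi - 32 + 9*pi**2)/864.

sqrt(2)*(-24*pi - 32 + 9*pi**2)/864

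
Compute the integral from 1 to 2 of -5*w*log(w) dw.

Integrate by parts once (u = ln w, dv = -5*w dw).
An antiderivative is F(w) = -5*w**2*(2*log(w) - 1)/4.
Then F(2) - F(1) = (5 - 10*log(2)) - (5/4) = 15/4 - 10*log(2).

15/4 - 10*log(2)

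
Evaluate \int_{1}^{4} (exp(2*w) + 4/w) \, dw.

An antiderivative is F(w) = exp(2*w)/2 + 4*log(w).
Then F(4) - F(1) = (8*log(2) + exp(8)/2) - (exp(2)/2) = -exp(2)/2 + 8*log(2) + exp(8)/2.

-exp(2)/2 + 8*log(2) + exp(8)/2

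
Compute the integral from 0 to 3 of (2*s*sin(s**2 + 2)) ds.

Let u = s**2 + 2, so du = 2*s ds. When s = 0, u = 2; when s = 3, u = 11.
The integral becomes ∫ sin(u) du from 2 to 11, with antiderivative -cos(u).
Back in s: F(s) = -cos(s**2 + 2).
Then F(3) - F(0) = (-cos(11)) - (-cos(2)) = cos(2) - cos(11).

cos(2) - cos(11)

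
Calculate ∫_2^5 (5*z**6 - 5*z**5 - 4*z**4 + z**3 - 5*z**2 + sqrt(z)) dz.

-4*sqrt(2)/3 + 10*sqrt(5)/3 + 5631849/140

By the power rule, an antiderivative is F(z) = 5*z**7/7 - 5*z**6/6 - 4*z**5/5 + z**4/4 + 2*z**(3/2)/3 - 5*z**3/3.
Then F(5) - F(2) = (10*sqrt(5)/3 + 3379375/84) - (4*sqrt(2)/3 + 332/105) = -4*sqrt(2)/3 + 10*sqrt(5)/3 + 5631849/140.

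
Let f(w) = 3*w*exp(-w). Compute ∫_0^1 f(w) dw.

3 - 6*exp(-1)

Integrate by parts once (u = w, dv = 3*exp(-w) dw).
An antiderivative is F(w) = (-3*w - 3)*exp(-w).
Then F(1) - F(0) = (-6*exp(-1)) - (-3) = 3 - 6*exp(-1).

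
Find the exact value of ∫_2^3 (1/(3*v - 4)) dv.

-log(2)/3 + log(5)/3

An antiderivative is F(v) = log(3*v - 4)/3.
Then F(3) - F(2) = (log(5)/3) - (log(2)/3) = -log(2)/3 + log(5)/3.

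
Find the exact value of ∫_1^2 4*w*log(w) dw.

Integrate by parts once (u = ln w, dv = 4*w dw).
An antiderivative is F(w) = w**2*(2*log(w) - 1).
Then F(2) - F(1) = (-4 + 8*log(2)) - (-1) = -3 + 8*log(2).

-3 + 8*log(2)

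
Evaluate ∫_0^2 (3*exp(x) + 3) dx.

3 + 3*exp(2)

An antiderivative is F(x) = 3*x + 3*exp(x).
Then F(2) - F(0) = (6 + 3*exp(2)) - (3) = 3 + 3*exp(2).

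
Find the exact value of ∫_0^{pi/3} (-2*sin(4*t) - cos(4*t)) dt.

An antiderivative is F(t) = -sin(4*t)/4 + cos(4*t)/2.
Then F(pi/3) - F(0) = (-1/4 + sqrt(3)/8) - (1/2) = -3/4 + sqrt(3)/8.

-3/4 + sqrt(3)/8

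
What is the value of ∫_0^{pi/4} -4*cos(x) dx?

-2*sqrt(2)

An antiderivative is F(x) = -4*sin(x).
Then F(pi/4) - F(0) = (-2*sqrt(2)) - (0) = -2*sqrt(2).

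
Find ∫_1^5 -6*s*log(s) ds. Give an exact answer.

36 - 75*log(5)

Integrate by parts once (u = ln s, dv = -6*s ds).
An antiderivative is F(s) = -3*s**2*(2*log(s) - 1)/2.
Then F(5) - F(1) = (75/2 - 75*log(5)) - (3/2) = 36 - 75*log(5).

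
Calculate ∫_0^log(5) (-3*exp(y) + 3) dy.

An antiderivative is F(y) = 3*y - 3*exp(y).
Then F(log(5)) - F(0) = (-15 + 3*log(5)) - (-3) = -12 + 3*log(5).

-12 + 3*log(5)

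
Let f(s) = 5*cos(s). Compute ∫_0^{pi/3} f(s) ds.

An antiderivative is F(s) = 5*sin(s).
Then F(pi/3) - F(0) = (5*sqrt(3)/2) - (0) = 5*sqrt(3)/2.

5*sqrt(3)/2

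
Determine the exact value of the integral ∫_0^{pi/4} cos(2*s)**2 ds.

pi/8

Use the identity cos^2(2*s) = (1 + cos(4*s))/2.
An antiderivative is F(s) = s/2 + sin(4*s)/8.
Then F(pi/4) - F(0) = (pi/8) - (0) = pi/8.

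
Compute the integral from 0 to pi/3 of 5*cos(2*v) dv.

5*sqrt(3)/4

An antiderivative is F(v) = 5*sin(2*v)/2.
Then F(pi/3) - F(0) = (5*sqrt(3)/4) - (0) = 5*sqrt(3)/4.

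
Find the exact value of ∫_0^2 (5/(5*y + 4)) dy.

log(7/2)

Let u = 5*y + 4, so du = 5 dy. When y = 0, u = 4; when y = 2, u = 14.
The integral becomes ∫ 1/u du from 4 to 14, with antiderivative log(u).
Back in y: F(y) = log(5*y + 4).
Then F(2) - F(0) = (log(14)) - (log(4)) = log(7/2).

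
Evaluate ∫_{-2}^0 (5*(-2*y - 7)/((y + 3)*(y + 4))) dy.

Factor the denominator: y**2 + 7*y + 12 = (y + 4)(y + 3).
Partial fractions: 5*(-2*y - 7)/((y + 3)*(y + 4)) = -5/(y + 4) - 5/(y + 3).
An antiderivative is F(y) = -5*log(y + 3) - 5*log(y + 4).
Then F(0) - F(-2) = (-10*log(2) - 5*log(3)) - (-log(32)) = -5*log(3) - 5*log(2).

-5*log(3) - 5*log(2)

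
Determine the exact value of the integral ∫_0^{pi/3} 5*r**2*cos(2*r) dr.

Integrate by parts twice (u = r^2, dv = 5*cos(2*r) dr).
An antiderivative is F(r) = 5*r**2*sin(2*r)/2 + 5*r*cos(2*r)/2 - 5*sin(2*r)/4.
Then F(pi/3) - F(0) = (-5*pi/12 - 5*sqrt(3)/8 + 5*sqrt(3)*pi**2/36) - (0) = -5*pi/12 - 5*sqrt(3)/8 + 5*sqrt(3)*pi**2/36.

-5*pi/12 - 5*sqrt(3)/8 + 5*sqrt(3)*pi**2/36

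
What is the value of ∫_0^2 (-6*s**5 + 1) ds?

-62

By the power rule, an antiderivative is F(s) = -s**6 + s.
Then F(2) - F(0) = (-62) - (0) = -62.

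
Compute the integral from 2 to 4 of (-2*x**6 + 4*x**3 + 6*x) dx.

-30580/7

By the power rule, an antiderivative is F(x) = -2*x**7/7 + x**4 + 3*x**2.
Then F(4) - F(2) = (-30640/7) - (-60/7) = -30580/7.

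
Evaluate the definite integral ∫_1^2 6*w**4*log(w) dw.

-186/25 + 192*log(2)/5

Integrate by parts once (u = ln w, dv = 6*w**4 dw).
An antiderivative is F(w) = 6*w**5*(5*log(w) - 1)/25.
Then F(2) - F(1) = (-192/25 + 192*log(2)/5) - (-6/25) = -186/25 + 192*log(2)/5.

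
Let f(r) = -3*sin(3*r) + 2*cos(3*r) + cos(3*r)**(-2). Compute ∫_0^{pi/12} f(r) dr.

-2/3 + 5*sqrt(2)/6

An antiderivative is F(r) = 2*sin(3*r)/3 + cos(3*r) + tan(3*r)/3.
Then F(pi/12) - F(0) = (1/3 + 5*sqrt(2)/6) - (1) = -2/3 + 5*sqrt(2)/6.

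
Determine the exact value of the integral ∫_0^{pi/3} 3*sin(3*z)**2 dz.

Use the identity sin^2(3*z) = (1 - cos(6*z))/2.
An antiderivative is F(z) = 3*z/2 - sin(6*z)/4.
Then F(pi/3) - F(0) = (pi/2) - (0) = pi/2.

pi/2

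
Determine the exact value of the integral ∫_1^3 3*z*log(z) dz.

-6 + 27*log(3)/2

Integrate by parts once (u = ln z, dv = 3*z dz).
An antiderivative is F(z) = 3*z**2*(2*log(z) - 1)/4.
Then F(3) - F(1) = (-27/4 + 27*log(3)/2) - (-3/4) = -6 + 27*log(3)/2.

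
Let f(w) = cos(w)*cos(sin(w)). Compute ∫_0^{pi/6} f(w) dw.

Let u = sin(w), so du = cos(w) dw. When w = 0, u = 0; when w = pi/6, u = 1/2.
The integral becomes ∫ cos(u) du from 0 to 1/2, with antiderivative sin(u).
Back in w: F(w) = sin(sin(w)).
Then F(pi/6) - F(0) = (sin(1/2)) - (0) = sin(1/2).

sin(1/2)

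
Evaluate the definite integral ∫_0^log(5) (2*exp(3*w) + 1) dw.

log(5) + 248/3

An antiderivative is F(w) = 2*exp(3*w)/3 + w.
Then F(log(5)) - F(0) = (log(5) + 250/3) - (2/3) = log(5) + 248/3.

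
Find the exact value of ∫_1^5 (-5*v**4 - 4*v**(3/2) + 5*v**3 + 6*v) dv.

-11352/5 - 40*sqrt(5)

By the power rule, an antiderivative is F(v) = -8*v**(5/2)/5 - v**5 + 5*v**4/4 + 3*v**2.
Then F(5) - F(1) = (-9075/4 - 40*sqrt(5)) - (33/20) = -11352/5 - 40*sqrt(5).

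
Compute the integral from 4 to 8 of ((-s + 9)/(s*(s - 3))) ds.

log(25/8)

Factor the denominator: s**2 - 3*s = s(s - 3).
Partial fractions: (-s + 9)/(s*(s - 3)) = -3/s + 2/(s - 3).
An antiderivative is F(s) = -3*log(s) + 2*log(s - 3).
Then F(8) - F(4) = (-9*log(2) + 2*log(5)) - (-log(64)) = log(25/8).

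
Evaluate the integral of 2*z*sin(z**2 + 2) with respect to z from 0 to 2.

Let u = z**2 + 2, so du = 2*z dz. When z = 0, u = 2; when z = 2, u = 6.
The integral becomes ∫ sin(u) du from 2 to 6, with antiderivative -cos(u).
Back in z: F(z) = -cos(z**2 + 2).
Then F(2) - F(0) = (-cos(6)) - (-cos(2)) = -cos(6) + cos(2).

-cos(6) + cos(2)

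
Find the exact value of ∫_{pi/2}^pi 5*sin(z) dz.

An antiderivative is F(z) = -5*cos(z).
Then F(pi) - F(pi/2) = (5) - (0) = 5.

5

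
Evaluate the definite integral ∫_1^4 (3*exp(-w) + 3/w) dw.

An antiderivative is F(w) = 3*log(w) - 3*exp(-w).
Then F(4) - F(1) = (-3*exp(-4) + 6*log(2)) - (-3*exp(-1)) = -3*exp(-4) + 3*exp(-1) + 6*log(2).

-3*exp(-4) + 3*exp(-1) + 6*log(2)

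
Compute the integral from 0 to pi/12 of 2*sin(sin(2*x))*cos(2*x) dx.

1 - cos(1/2)

Let u = sin(2*x), so du = 2*cos(2*x) dx. When x = 0, u = 0; when x = pi/12, u = 1/2.
The integral becomes ∫ sin(u) du from 0 to 1/2, with antiderivative -cos(u).
Back in x: F(x) = -cos(sin(2*x)).
Then F(pi/12) - F(0) = (-cos(1/2)) - (-1) = 1 - cos(1/2).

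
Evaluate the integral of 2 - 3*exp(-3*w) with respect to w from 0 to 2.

An antiderivative is F(w) = 2*w + exp(-3*w).
Then F(2) - F(0) = (exp(-6) + 4) - (1) = exp(-6) + 3.

exp(-6) + 3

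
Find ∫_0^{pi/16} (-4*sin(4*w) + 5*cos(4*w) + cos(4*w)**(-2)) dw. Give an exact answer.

-3/4 + 9*sqrt(2)/8

An antiderivative is F(w) = 5*sin(4*w)/4 + cos(4*w) + tan(4*w)/4.
Then F(pi/16) - F(0) = (1/4 + 9*sqrt(2)/8) - (1) = -3/4 + 9*sqrt(2)/8.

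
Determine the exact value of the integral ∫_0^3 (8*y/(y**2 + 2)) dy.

-4*log(2) + 4*log(11)

Let u = y**2 + 2, so du = 2*y dy. When y = 0, u = 2; when y = 3, u = 11.
The integral becomes 4·∫ 1/u du from 2 to 11, with antiderivative 4*log(u).
Back in y: F(y) = 4*log(y**2 + 2).
Then F(3) - F(0) = (4*log(11)) - (log(16)) = -4*log(2) + 4*log(11).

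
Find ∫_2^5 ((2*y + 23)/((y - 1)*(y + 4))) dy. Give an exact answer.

Factor the denominator: y**2 + 3*y - 4 = (y + 4)(y - 1).
Partial fractions: (2*y + 23)/((y - 1)*(y + 4)) = -3/(y + 4) + 5/(y - 1).
An antiderivative is F(y) = 5*log(y - 1) - 3*log(y + 4).
Then F(5) - F(2) = (-6*log(3) + 10*log(2)) - (-3*log(3) - 3*log(2)) = -3*log(3) + 13*log(2).

-3*log(3) + 13*log(2)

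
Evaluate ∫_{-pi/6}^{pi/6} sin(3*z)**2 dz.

Use the identity sin^2(3*z) = (1 - cos(6*z))/2.
An antiderivative is F(z) = z/2 - sin(6*z)/12.
Then F(pi/6) - F(-pi/6) = (pi/12) - (-pi/12) = pi/6.

pi/6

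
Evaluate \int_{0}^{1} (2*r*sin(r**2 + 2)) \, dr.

Let u = r**2 + 2, so du = 2*r dr. When r = 0, u = 2; when r = 1, u = 3.
The integral becomes ∫ sin(u) du from 2 to 3, with antiderivative -cos(u).
Back in r: F(r) = -cos(r**2 + 2).
Then F(1) - F(0) = (-cos(3)) - (-cos(2)) = cos(2) - cos(3).

cos(2) - cos(3)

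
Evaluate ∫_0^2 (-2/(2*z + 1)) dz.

-log(5)

An antiderivative is F(z) = -log(2*z + 1).
Then F(2) - F(0) = (-log(5)) - (0) = -log(5).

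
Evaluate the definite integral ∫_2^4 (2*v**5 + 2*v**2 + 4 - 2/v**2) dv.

By the power rule, an antiderivative is F(v) = v**6/3 + 2*v**3/3 + 4*v + 2/v.
Then F(4) - F(2) = (2849/2) - (107/3) = 8333/6.

8333/6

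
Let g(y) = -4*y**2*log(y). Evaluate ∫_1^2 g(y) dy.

Integrate by parts once (u = ln y, dv = -4*y**2 dy).
An antiderivative is F(y) = -4*y**3*(3*log(y) - 1)/9.
Then F(2) - F(1) = (32/9 - 32*log(2)/3) - (4/9) = 28/9 - 32*log(2)/3.

28/9 - 32*log(2)/3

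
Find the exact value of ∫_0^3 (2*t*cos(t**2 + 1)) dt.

-sin(1) + sin(10)

Let u = t**2 + 1, so du = 2*t dt. When t = 0, u = 1; when t = 3, u = 10.
The integral becomes ∫ cos(u) du from 1 to 10, with antiderivative sin(u).
Back in t: F(t) = sin(t**2 + 1).
Then F(3) - F(0) = (sin(10)) - (sin(1)) = -sin(1) + sin(10).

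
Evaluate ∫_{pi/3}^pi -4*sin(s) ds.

An antiderivative is F(s) = 4*cos(s).
Then F(pi) - F(pi/3) = (-4) - (2) = -6.

-6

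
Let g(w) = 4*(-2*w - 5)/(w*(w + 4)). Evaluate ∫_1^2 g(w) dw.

-8*log(2) - 3*log(3) + 3*log(5)

Factor the denominator: w**2 + 4*w = (w + 4)w.
Partial fractions: 4*(-2*w - 5)/(w*(w + 4)) = -3/(w + 4) - 5/w.
An antiderivative is F(w) = -5*log(w) - 3*log(w + 4).
Then F(2) - F(1) = (-8*log(2) - 3*log(3)) - (-3*log(5)) = -8*log(2) - 3*log(3) + 3*log(5).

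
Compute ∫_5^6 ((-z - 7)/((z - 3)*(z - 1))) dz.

Factor the denominator: z**2 - 4*z + 3 = (z - 1)(z - 3).
Partial fractions: (-z - 7)/((z - 3)*(z - 1)) = 4/(z - 1) - 5/(z - 3).
An antiderivative is F(z) = -5*log(z - 3) + 4*log(z - 1).
Then F(6) - F(5) = (-5*log(3) + 4*log(5)) - (log(8)) = -5*log(3) - 3*log(2) + 4*log(5).

-5*log(3) - 3*log(2) + 4*log(5)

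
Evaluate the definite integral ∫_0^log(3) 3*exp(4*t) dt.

Let u = exp(t), so du = exp(t) dt. When t = 0, u = 1; when t = log(3), u = 3.
The integral becomes 3·∫ u**3 du from 1 to 3, with antiderivative 3*u**4/4.
Back in t: F(t) = 3*exp(4*t)/4.
Then F(log(3)) - F(0) = (243/4) - (3/4) = 60.

60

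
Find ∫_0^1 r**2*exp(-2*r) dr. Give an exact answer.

Integrate by parts twice (u = r^2, dv = exp(-2*r) dr).
An antiderivative is F(r) = (-2*r**2 - 2*r - 1)*exp(-2*r)/4.
Then F(1) - F(0) = (-5*exp(-2)/4) - (-1/4) = (-5 + exp(2))*exp(-2)/4.

(-5 + exp(2))*exp(-2)/4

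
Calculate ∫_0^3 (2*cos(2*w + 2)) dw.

Let u = 2*w + 2, so du = 2 dw. When w = 0, u = 2; when w = 3, u = 8.
The integral becomes ∫ cos(u) du from 2 to 8, with antiderivative sin(u).
Back in w: F(w) = sin(2*w + 2).
Then F(3) - F(0) = (sin(8)) - (sin(2)) = -sin(2) + sin(8).

-sin(2) + sin(8)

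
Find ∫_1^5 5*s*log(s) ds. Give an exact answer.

-30 + 125*log(5)/2

Integrate by parts once (u = ln s, dv = 5*s ds).
An antiderivative is F(s) = 5*s**2*(2*log(s) - 1)/4.
Then F(5) - F(1) = (-125/4 + 125*log(5)/2) - (-5/4) = -30 + 125*log(5)/2.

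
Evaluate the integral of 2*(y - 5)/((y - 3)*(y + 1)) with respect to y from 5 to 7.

log(32/27)

Factor the denominator: y**2 - 2*y - 3 = (y + 1)(y - 3).
Partial fractions: 2*(y - 5)/((y - 3)*(y + 1)) = 3/(y + 1) - 1/(y - 3).
An antiderivative is F(y) = -log(y - 3) + 3*log(y + 1).
Then F(7) - F(5) = (7*log(2)) - (2*log(2) + 3*log(3)) = log(32/27).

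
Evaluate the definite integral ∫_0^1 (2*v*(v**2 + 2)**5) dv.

665/6

Let u = v**2 + 2, so du = 2*v dv. When v = 0, u = 2; when v = 1, u = 3.
The integral becomes ∫ u**5 du from 2 to 3, with antiderivative u**6/6.
Back in v: F(v) = (v**2 + 2)**6/6.
Then F(1) - F(0) = (243/2) - (32/3) = 665/6.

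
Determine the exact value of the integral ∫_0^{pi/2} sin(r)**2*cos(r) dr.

Let u = sin(r), so du = cos(r) dr. When r = 0, u = 0; when r = pi/2, u = 1.
The integral becomes ∫ u**2 du from 0 to 1, with antiderivative u**3/3.
Back in r: F(r) = sin(r)**3/3.
Then F(pi/2) - F(0) = (1/3) - (0) = 1/3.

1/3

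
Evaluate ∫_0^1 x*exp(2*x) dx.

Integrate by parts once (u = x, dv = exp(2*x) dx).
An antiderivative is F(x) = (2*x - 1)*exp(2*x)/4.
Then F(1) - F(0) = (exp(2)/4) - (-1/4) = 1/4 + exp(2)/4.

1/4 + exp(2)/4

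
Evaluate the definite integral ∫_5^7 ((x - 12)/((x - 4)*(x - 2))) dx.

Factor the denominator: x**2 - 6*x + 8 = (x - 2)(x - 4).
Partial fractions: (x - 12)/((x - 4)*(x - 2)) = 5/(x - 2) - 4/(x - 4).
An antiderivative is F(x) = -4*log(x - 4) + 5*log(x - 2).
Then F(7) - F(5) = (-4*log(3) + 5*log(5)) - (5*log(3)) = -9*log(3) + 5*log(5).

-9*log(3) + 5*log(5)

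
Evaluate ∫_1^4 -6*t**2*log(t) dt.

42 - 256*log(2)

Integrate by parts once (u = ln t, dv = -6*t**2 dt).
An antiderivative is F(t) = -2*t**3*(3*log(t) - 1)/3.
Then F(4) - F(1) = (128/3 - 256*log(2)) - (2/3) = 42 - 256*log(2).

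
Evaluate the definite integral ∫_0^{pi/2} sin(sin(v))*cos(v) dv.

Let u = sin(v), so du = cos(v) dv. When v = 0, u = 0; when v = pi/2, u = 1.
The integral becomes ∫ sin(u) du from 0 to 1, with antiderivative -cos(u).
Back in v: F(v) = -cos(sin(v)).
Then F(pi/2) - F(0) = (-cos(1)) - (-1) = 1 - cos(1).

1 - cos(1)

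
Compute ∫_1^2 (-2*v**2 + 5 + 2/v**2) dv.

4/3

By the power rule, an antiderivative is F(v) = -2*v**3/3 + 5*v - 2/v.
Then F(2) - F(1) = (11/3) - (7/3) = 4/3.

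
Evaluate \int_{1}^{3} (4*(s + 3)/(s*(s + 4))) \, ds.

Factor the denominator: s**2 + 4*s = (s + 4)s.
Partial fractions: 4*(s + 3)/(s*(s + 4)) = 1/(s + 4) + 3/s.
An antiderivative is F(s) = 3*log(s) + log(s + 4).
Then F(3) - F(1) = (log(7) + 3*log(3)) - (log(5)) = -log(5) + log(7) + 3*log(3).

-log(5) + log(7) + 3*log(3)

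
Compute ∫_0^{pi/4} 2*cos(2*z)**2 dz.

Use the identity cos^2(2*z) = (1 + cos(4*z))/2.
An antiderivative is F(z) = z + sin(4*z)/4.
Then F(pi/4) - F(0) = (pi/4) - (0) = pi/4.

pi/4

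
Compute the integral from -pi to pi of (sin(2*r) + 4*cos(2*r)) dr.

An antiderivative is F(r) = 2*sin(2*r) - cos(2*r)/2.
Then F(pi) - F(-pi) = (-1/2) - (-1/2) = 0.

0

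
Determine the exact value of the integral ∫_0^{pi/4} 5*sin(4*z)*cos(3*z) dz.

Use the identity sin(4*z)cos(3*z) = [sin(7*z) + sin(z)]/2.
An antiderivative is F(z) = -5*cos(z)/2 - 5*cos(7*z)/14.
Then F(pi/4) - F(0) = (-10*sqrt(2)/7) - (-20/7) = 20/7 - 10*sqrt(2)/7.

20/7 - 10*sqrt(2)/7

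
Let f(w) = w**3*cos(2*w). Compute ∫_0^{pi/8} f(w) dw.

Integrate by parts 3 times (u = w^3, dv = cos(2*w) dw).
An antiderivative is F(w) = w**3*sin(2*w)/2 + 3*w**2*cos(2*w)/4 - 3*w*sin(2*w)/4 - 3*cos(2*w)/8.
Then F(pi/8) - F(0) = (sqrt(2)*(-384 - 96*pi + pi**3 + 12*pi**2)/2048) - (-3/8) = -3*sqrt(2)/16 - 3*sqrt(2)*pi/64 + sqrt(2)*pi**3/2048 + 3*sqrt(2)*pi**2/512 + 3/8.

-3*sqrt(2)/16 - 3*sqrt(2)*pi/64 + sqrt(2)*pi**3/2048 + 3*sqrt(2)*pi**2/512 + 3/8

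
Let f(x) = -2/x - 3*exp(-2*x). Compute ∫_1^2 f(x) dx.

-2*log(2) - 3*exp(-2)/2 + 3*exp(-4)/2

An antiderivative is F(x) = -2*log(x) + 3*exp(-2*x)/2.
Then F(2) - F(1) = (-2*log(2) + 3*exp(-4)/2) - (3*exp(-2)/2) = -2*log(2) - 3*exp(-2)/2 + 3*exp(-4)/2.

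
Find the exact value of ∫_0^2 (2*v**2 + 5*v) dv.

46/3

By the power rule, an antiderivative is F(v) = 2*v**3/3 + 5*v**2/2.
Then F(2) - F(0) = (46/3) - (0) = 46/3.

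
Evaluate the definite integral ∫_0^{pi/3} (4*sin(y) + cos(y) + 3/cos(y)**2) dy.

An antiderivative is F(y) = sin(y) - 4*cos(y) + 3*tan(y).
Then F(pi/3) - F(0) = (-2 + 7*sqrt(3)/2) - (-4) = 2 + 7*sqrt(3)/2.

2 + 7*sqrt(3)/2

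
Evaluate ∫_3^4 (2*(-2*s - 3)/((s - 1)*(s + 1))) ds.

-5*log(3) + log(5) + 3*log(2)

Factor the denominator: s**2 - 1 = (s + 1)(s - 1).
Partial fractions: 2*(-2*s - 3)/((s - 1)*(s + 1)) = 1/(s + 1) - 5/(s - 1).
An antiderivative is F(s) = -5*log(s - 1) + log(s + 1).
Then F(4) - F(3) = (-5*log(3) + log(5)) - (-log(8)) = -5*log(3) + log(5) + 3*log(2).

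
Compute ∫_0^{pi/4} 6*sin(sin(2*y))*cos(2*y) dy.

3 - 3*cos(1)

Let u = sin(2*y), so du = 2*cos(2*y) dy. When y = 0, u = 0; when y = pi/4, u = 1.
The integral becomes 3·∫ sin(u) du from 0 to 1, with antiderivative -3*cos(u).
Back in y: F(y) = -3*cos(sin(2*y)).
Then F(pi/4) - F(0) = (-3*cos(1)) - (-3) = 3 - 3*cos(1).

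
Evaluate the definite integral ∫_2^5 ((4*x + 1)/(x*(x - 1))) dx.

Factor the denominator: x**2 - x = x(x - 1).
Partial fractions: (4*x + 1)/(x*(x - 1)) = -1/x + 5/(x - 1).
An antiderivative is F(x) = -log(x) + 5*log(x - 1).
Then F(5) - F(2) = (-log(5) + 10*log(2)) - (-log(2)) = -log(5) + 11*log(2).

-log(5) + 11*log(2)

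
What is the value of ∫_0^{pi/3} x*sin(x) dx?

-pi/6 + sqrt(3)/2

Integrate by parts once (u = x, dv = sin(x) dx).
An antiderivative is F(x) = -x*cos(x) + sin(x).
Then F(pi/3) - F(0) = (-pi/6 + sqrt(3)/2) - (0) = -pi/6 + sqrt(3)/2.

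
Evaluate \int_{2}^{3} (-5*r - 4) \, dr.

By the power rule, an antiderivative is F(r) = -5*r**2/2 - 4*r.
Then F(3) - F(2) = (-69/2) - (-18) = -33/2.

-33/2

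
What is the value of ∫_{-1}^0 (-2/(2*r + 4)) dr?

-log(2)

An antiderivative is F(r) = -log(2*r + 4).
Then F(0) - F(-1) = (-log(4)) - (-log(2)) = -log(2).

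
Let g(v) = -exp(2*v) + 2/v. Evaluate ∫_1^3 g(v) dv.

An antiderivative is F(v) = -exp(2*v)/2 + 2*log(v).
Then F(3) - F(1) = (-exp(6)/2 + log(9)) - (-exp(2)/2) = -exp(6)/2 + log(9) + exp(2)/2.

-exp(6)/2 + log(9) + exp(2)/2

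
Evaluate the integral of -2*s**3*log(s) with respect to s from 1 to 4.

Integrate by parts once (u = ln s, dv = -2*s**3 ds).
An antiderivative is F(s) = -s**4*(4*log(s) - 1)/8.
Then F(4) - F(1) = (32 - 256*log(2)) - (1/8) = 255/8 - 256*log(2).

255/8 - 256*log(2)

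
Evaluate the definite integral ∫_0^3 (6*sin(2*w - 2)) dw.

Let u = 2*w - 2, so du = 2 dw. When w = 0, u = -2; when w = 3, u = 4.
The integral becomes 3·∫ sin(u) du from -2 to 4, with antiderivative -3*cos(u).
Back in w: F(w) = -3*cos(2*w - 2).
Then F(3) - F(0) = (-3*cos(4)) - (-3*cos(2)) = 3*cos(2) - 3*cos(4).

3*cos(2) - 3*cos(4)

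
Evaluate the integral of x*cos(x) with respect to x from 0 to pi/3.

-1/2 + sqrt(3)*pi/6

Integrate by parts once (u = x, dv = cos(x) dx).
An antiderivative is F(x) = x*sin(x) + cos(x).
Then F(pi/3) - F(0) = (1/2 + sqrt(3)*pi/6) - (1) = -1/2 + sqrt(3)*pi/6.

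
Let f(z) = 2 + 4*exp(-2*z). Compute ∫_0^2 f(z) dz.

An antiderivative is F(z) = 2*z - 2*exp(-2*z).
Then F(2) - F(0) = (4 - 2*exp(-4)) - (-2) = 6 - 2*exp(-4).

6 - 2*exp(-4)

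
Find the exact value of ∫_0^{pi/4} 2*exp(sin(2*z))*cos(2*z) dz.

-1 + E

Let u = sin(2*z), so du = 2*cos(2*z) dz. When z = 0, u = 0; when z = pi/4, u = 1.
The integral becomes ∫ exp(u) du from 0 to 1, with antiderivative exp(u).
Back in z: F(z) = exp(sin(2*z)).
Then F(pi/4) - F(0) = (E) - (1) = -1 + E.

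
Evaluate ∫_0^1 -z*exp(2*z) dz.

-exp(2)/4 - 1/4

Integrate by parts once (u = z, dv = -exp(2*z) dz).
An antiderivative is F(z) = (-2*z + 1)*exp(2*z)/4.
Then F(1) - F(0) = (-exp(2)/4) - (1/4) = -exp(2)/4 - 1/4.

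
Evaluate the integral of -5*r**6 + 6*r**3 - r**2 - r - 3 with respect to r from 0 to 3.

By the power rule, an antiderivative is F(r) = -5*r**7/7 + 3*r**4/2 - r**3/3 - r**2/2 - 3*r.
Then F(3) - F(0) = (-10242/7) - (0) = -10242/7.

-10242/7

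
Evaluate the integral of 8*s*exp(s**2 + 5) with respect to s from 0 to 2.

-4*(1 - exp(4))*exp(5)

Let u = s**2 + 5, so du = 2*s ds. When s = 0, u = 5; when s = 2, u = 9.
The integral becomes 4·∫ exp(u) du from 5 to 9, with antiderivative 4*exp(u).
Back in s: F(s) = 4*exp(s**2 + 5).
Then F(2) - F(0) = (4*exp(9)) - (4*exp(5)) = -4*(1 - exp(4))*exp(5).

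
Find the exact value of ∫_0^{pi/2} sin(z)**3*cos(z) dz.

Let u = sin(z), so du = cos(z) dz. When z = 0, u = 0; when z = pi/2, u = 1.
The integral becomes ∫ u**3 du from 0 to 1, with antiderivative u**4/4.
Back in z: F(z) = sin(z)**4/4.
Then F(pi/2) - F(0) = (1/4) - (0) = 1/4.

1/4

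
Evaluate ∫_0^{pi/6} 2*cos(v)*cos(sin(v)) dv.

Let u = sin(v), so du = cos(v) dv. When v = 0, u = 0; when v = pi/6, u = 1/2.
The integral becomes 2·∫ cos(u) du from 0 to 1/2, with antiderivative 2*sin(u).
Back in v: F(v) = 2*sin(sin(v)).
Then F(pi/6) - F(0) = (2*sin(1/2)) - (0) = 2*sin(1/2).

2*sin(1/2)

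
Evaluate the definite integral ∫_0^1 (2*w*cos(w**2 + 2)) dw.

Let u = w**2 + 2, so du = 2*w dw. When w = 0, u = 2; when w = 1, u = 3.
The integral becomes ∫ cos(u) du from 2 to 3, with antiderivative sin(u).
Back in w: F(w) = sin(w**2 + 2).
Then F(1) - F(0) = (sin(3)) - (sin(2)) = -sin(2) + sin(3).

-sin(2) + sin(3)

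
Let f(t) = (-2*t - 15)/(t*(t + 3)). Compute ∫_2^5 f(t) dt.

Factor the denominator: t**2 + 3*t = (t + 3)t.
Partial fractions: (-2*t - 15)/(t*(t + 3)) = 3/(t + 3) - 5/t.
An antiderivative is F(t) = -5*log(t) + 3*log(t + 3).
Then F(5) - F(2) = (-5*log(5) + 9*log(2)) - (-5*log(2) + 3*log(5)) = -8*log(5) + 14*log(2).

-8*log(5) + 14*log(2)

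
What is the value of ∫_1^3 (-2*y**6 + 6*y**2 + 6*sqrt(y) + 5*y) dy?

-3896/7 + 12*sqrt(3)

By the power rule, an antiderivative is F(y) = -2*y**7/7 + 4*y**(3/2) + 2*y**3 + 5*y**2/2.
Then F(3) - F(1) = (-7677/14 + 12*sqrt(3)) - (115/14) = -3896/7 + 12*sqrt(3).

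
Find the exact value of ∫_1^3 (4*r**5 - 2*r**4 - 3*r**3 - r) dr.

4868/15

By the power rule, an antiderivative is F(r) = 2*r**6/3 - 2*r**5/5 - 3*r**4/4 - r**2/2.
Then F(3) - F(1) = (6471/20) - (-59/60) = 4868/15.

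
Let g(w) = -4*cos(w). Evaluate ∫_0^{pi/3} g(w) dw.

-2*sqrt(3)

An antiderivative is F(w) = -4*sin(w).
Then F(pi/3) - F(0) = (-2*sqrt(3)) - (0) = -2*sqrt(3).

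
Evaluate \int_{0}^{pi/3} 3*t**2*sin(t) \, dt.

-3 - pi**2/6 + sqrt(3)*pi

Integrate by parts twice (u = t^2, dv = 3*sin(t) dt).
An antiderivative is F(t) = -3*t**2*cos(t) + 6*t*sin(t) + 6*cos(t).
Then F(pi/3) - F(0) = (-pi**2/6 + 3 + sqrt(3)*pi) - (6) = -3 - pi**2/6 + sqrt(3)*pi.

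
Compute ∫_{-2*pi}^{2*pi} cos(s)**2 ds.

Use the identity cos^2(s) = (1 + cos(2*s))/2.
An antiderivative is F(s) = s/2 + sin(2*s)/4.
Then F(2*pi) - F(-2*pi) = (pi) - (-pi) = 2*pi.

2*pi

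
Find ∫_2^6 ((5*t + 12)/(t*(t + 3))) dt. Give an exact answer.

Factor the denominator: t**2 + 3*t = (t + 3)t.
Partial fractions: (5*t + 12)/(t*(t + 3)) = 1/(t + 3) + 4/t.
An antiderivative is F(t) = 4*log(t) + log(t + 3).
Then F(6) - F(2) = (4*log(2) + 6*log(3)) - (log(80)) = -log(5) + 6*log(3).

-log(5) + 6*log(3)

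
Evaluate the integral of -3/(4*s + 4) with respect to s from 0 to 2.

-3*log(3)/4

An antiderivative is F(s) = -3*log(4*s + 4)/4.
Then F(2) - F(0) = (-3*log(12)/4) - (-3*log(2)/2) = -3*log(3)/4.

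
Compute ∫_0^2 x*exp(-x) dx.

1 - 3*exp(-2)

Integrate by parts once (u = x, dv = exp(-x) dx).
An antiderivative is F(x) = (-x - 1)*exp(-x).
Then F(2) - F(0) = (-3*exp(-2)) - (-1) = 1 - 3*exp(-2).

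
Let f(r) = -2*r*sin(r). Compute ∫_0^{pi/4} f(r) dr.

Integrate by parts once (u = r, dv = -2*sin(r) dr).
An antiderivative is F(r) = 2*r*cos(r) - 2*sin(r).
Then F(pi/4) - F(0) = (sqrt(2)*(-4 + pi)/4) - (0) = sqrt(2)*(-4 + pi)/4.

sqrt(2)*(-4 + pi)/4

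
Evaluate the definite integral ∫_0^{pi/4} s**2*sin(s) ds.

Integrate by parts twice (u = s^2, dv = sin(s) ds).
An antiderivative is F(s) = -s**2*cos(s) + 2*s*sin(s) + 2*cos(s).
Then F(pi/4) - F(0) = (sqrt(2)*(-pi**2 + 8*pi + 32)/32) - (2) = -2 - sqrt(2)*pi**2/32 + sqrt(2)*pi/4 + sqrt(2).

-2 - sqrt(2)*pi**2/32 + sqrt(2)*pi/4 + sqrt(2)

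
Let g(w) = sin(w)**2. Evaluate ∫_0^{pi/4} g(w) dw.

Use the identity sin^2(w) = (1 - cos(2*w))/2.
An antiderivative is F(w) = w/2 - sin(2*w)/4.
Then F(pi/4) - F(0) = (-1/4 + pi/8) - (0) = -1/4 + pi/8.

-1/4 + pi/8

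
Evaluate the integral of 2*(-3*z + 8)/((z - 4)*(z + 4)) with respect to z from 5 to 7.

Factor the denominator: z**2 - 16 = (z + 4)(z - 4).
Partial fractions: 2*(-3*z + 8)/((z - 4)*(z + 4)) = -5/(z + 4) - 1/(z - 4).
An antiderivative is F(z) = -log(z - 4) - 5*log(z + 4).
Then F(7) - F(5) = (-5*log(11) - log(3)) - (-10*log(3)) = -5*log(11) + 9*log(3).

-5*log(11) + 9*log(3)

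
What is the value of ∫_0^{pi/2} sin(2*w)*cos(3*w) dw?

-2/5

Use the identity sin(2*w)cos(3*w) = [sin(5*w) + sin(-w)]/2.
An antiderivative is F(w) = cos(w)/2 - cos(5*w)/10.
Then F(pi/2) - F(0) = (0) - (2/5) = -2/5.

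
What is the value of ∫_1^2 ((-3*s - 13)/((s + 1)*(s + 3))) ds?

-5*log(3) + log(2) + 2*log(5)

Factor the denominator: s**2 + 4*s + 3 = (s + 3)(s + 1).
Partial fractions: (-3*s - 13)/((s + 1)*(s + 3)) = 2/(s + 3) - 5/(s + 1).
An antiderivative is F(s) = -5*log(s + 1) + 2*log(s + 3).
Then F(2) - F(1) = (-5*log(3) + 2*log(5)) - (-log(2)) = -5*log(3) + log(2) + 2*log(5).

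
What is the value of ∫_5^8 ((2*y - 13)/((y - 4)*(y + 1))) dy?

log(27/32)

Factor the denominator: y**2 - 3*y - 4 = (y + 1)(y - 4).
Partial fractions: (2*y - 13)/((y - 4)*(y + 1)) = 3/(y + 1) - 1/(y - 4).
An antiderivative is F(y) = -log(y - 4) + 3*log(y + 1).
Then F(8) - F(5) = (-2*log(2) + 6*log(3)) - (3*log(2) + 3*log(3)) = log(27/32).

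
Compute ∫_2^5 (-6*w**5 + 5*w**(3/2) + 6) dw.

-15543 - 8*sqrt(2) + 50*sqrt(5)

By the power rule, an antiderivative is F(w) = -w**6 + 2*w**(5/2) + 6*w.
Then F(5) - F(2) = (-15595 + 50*sqrt(5)) - (-52 + 8*sqrt(2)) = -15543 - 8*sqrt(2) + 50*sqrt(5).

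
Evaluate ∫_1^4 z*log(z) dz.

Integrate by parts once (u = ln z, dv = z dz).
An antiderivative is F(z) = z**2*(2*log(z) - 1)/4.
Then F(4) - F(1) = (-4 + 16*log(2)) - (-1/4) = -15/4 + 16*log(2).

-15/4 + 16*log(2)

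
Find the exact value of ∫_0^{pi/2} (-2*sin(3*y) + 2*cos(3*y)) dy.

-4/3

An antiderivative is F(y) = 2*sin(3*y)/3 + 2*cos(3*y)/3.
Then F(pi/2) - F(0) = (-2/3) - (2/3) = -4/3.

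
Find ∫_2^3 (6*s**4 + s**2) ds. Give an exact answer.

3893/15

By the power rule, an antiderivative is F(s) = 6*s**5/5 + s**3/3.
Then F(3) - F(2) = (1503/5) - (616/15) = 3893/15.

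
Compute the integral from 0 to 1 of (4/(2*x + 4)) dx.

Let u = 2*x + 4, so du = 2 dx. When x = 0, u = 4; when x = 1, u = 6.
The integral becomes 2·∫ 1/u du from 4 to 6, with antiderivative 2*log(u).
Back in x: F(x) = 2*log(2*x + 4).
Then F(1) - F(0) = (log(36)) - (log(16)) = log(9/4).

log(9/4)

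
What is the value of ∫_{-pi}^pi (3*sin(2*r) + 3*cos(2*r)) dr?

An antiderivative is F(r) = 3*sin(2*r)/2 - 3*cos(2*r)/2.
Then F(pi) - F(-pi) = (-3/2) - (-3/2) = 0.

0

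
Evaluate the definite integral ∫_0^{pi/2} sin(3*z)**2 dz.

pi/4

Use the identity sin^2(3*z) = (1 - cos(6*z))/2.
An antiderivative is F(z) = z/2 - sin(6*z)/12.
Then F(pi/2) - F(0) = (pi/4) - (0) = pi/4.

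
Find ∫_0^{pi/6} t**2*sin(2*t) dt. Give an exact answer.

-1/8 - pi**2/144 + sqrt(3)*pi/24

Integrate by parts twice (u = t^2, dv = sin(2*t) dt).
An antiderivative is F(t) = -t**2*cos(2*t)/2 + t*sin(2*t)/2 + cos(2*t)/4.
Then F(pi/6) - F(0) = (-pi**2/144 + 1/8 + sqrt(3)*pi/24) - (1/4) = -1/8 - pi**2/144 + sqrt(3)*pi/24.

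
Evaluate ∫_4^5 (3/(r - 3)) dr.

log(8)

An antiderivative is F(r) = 3*log(r - 3).
Then F(5) - F(4) = (log(8)) - (0) = log(8).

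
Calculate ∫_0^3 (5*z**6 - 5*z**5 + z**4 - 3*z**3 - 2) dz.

131109/140

By the power rule, an antiderivative is F(z) = 5*z**7/7 - 5*z**6/6 + z**5/5 - 3*z**4/4 - 2*z.
Then F(3) - F(0) = (131109/140) - (0) = 131109/140.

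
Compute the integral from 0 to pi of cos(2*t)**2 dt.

pi/2

Use the identity cos^2(2*t) = (1 + cos(4*t))/2.
An antiderivative is F(t) = t/2 + sin(4*t)/8.
Then F(pi) - F(0) = (pi/2) - (0) = pi/2.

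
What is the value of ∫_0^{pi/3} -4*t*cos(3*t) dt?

Integrate by parts once (u = t, dv = -4*cos(3*t) dt).
An antiderivative is F(t) = -4*t*sin(3*t)/3 - 4*cos(3*t)/9.
Then F(pi/3) - F(0) = (4/9) - (-4/9) = 8/9.

8/9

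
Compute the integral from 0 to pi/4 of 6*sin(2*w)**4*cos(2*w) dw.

3/5

Let u = sin(2*w), so du = 2*cos(2*w) dw. When w = 0, u = 0; when w = pi/4, u = 1.
The integral becomes 3·∫ u**4 du from 0 to 1, with antiderivative 3*u**5/5.
Back in w: F(w) = 3*sin(2*w)**5/5.
Then F(pi/4) - F(0) = (3/5) - (0) = 3/5.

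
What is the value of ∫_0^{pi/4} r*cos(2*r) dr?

Integrate by parts once (u = r, dv = cos(2*r) dr).
An antiderivative is F(r) = r*sin(2*r)/2 + cos(2*r)/4.
Then F(pi/4) - F(0) = (pi/8) - (1/4) = -1/4 + pi/8.

-1/4 + pi/8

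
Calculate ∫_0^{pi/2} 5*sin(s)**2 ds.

Use the identity sin^2(s) = (1 - cos(2*s))/2.
An antiderivative is F(s) = 5*s/2 - 5*sin(2*s)/4.
Then F(pi/2) - F(0) = (5*pi/4) - (0) = 5*pi/4.

5*pi/4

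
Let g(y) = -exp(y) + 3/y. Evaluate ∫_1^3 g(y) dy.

-exp(3) + exp(1) + log(27)

An antiderivative is F(y) = -exp(y) + 3*log(y).
Then F(3) - F(1) = (-exp(3) + log(27)) - (-exp(1)) = -exp(3) + exp(1) + log(27).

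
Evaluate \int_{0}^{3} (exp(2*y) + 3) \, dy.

An antiderivative is F(y) = exp(2*y)/2 + 3*y.
Then F(3) - F(0) = (9 + exp(6)/2) - (1/2) = 17/2 + exp(6)/2.

17/2 + exp(6)/2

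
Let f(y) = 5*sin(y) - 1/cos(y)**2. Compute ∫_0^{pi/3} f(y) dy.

5/2 - sqrt(3)

An antiderivative is F(y) = -5*cos(y) - tan(y).
Then F(pi/3) - F(0) = (-5/2 - sqrt(3)) - (-5) = 5/2 - sqrt(3).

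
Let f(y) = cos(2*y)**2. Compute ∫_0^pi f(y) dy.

pi/2

Use the identity cos^2(2*y) = (1 + cos(4*y))/2.
An antiderivative is F(y) = y/2 + sin(4*y)/8.
Then F(pi) - F(0) = (pi/2) - (0) = pi/2.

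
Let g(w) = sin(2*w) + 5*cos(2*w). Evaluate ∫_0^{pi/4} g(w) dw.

3

An antiderivative is F(w) = 5*sin(2*w)/2 - cos(2*w)/2.
Then F(pi/4) - F(0) = (5/2) - (-1/2) = 3.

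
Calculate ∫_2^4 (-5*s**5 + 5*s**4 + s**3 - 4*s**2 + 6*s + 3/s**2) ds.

-28151/12

By the power rule, an antiderivative is F(s) = -5*s**6/6 + s**5 + s**4/4 - 4*s**3/3 + 3*s**2 - 3/s.
Then F(4) - F(2) = (-28361/12) - (-35/2) = -28151/12.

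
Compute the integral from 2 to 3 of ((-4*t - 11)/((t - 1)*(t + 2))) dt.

Factor the denominator: t**2 + t - 2 = (t + 2)(t - 1).
Partial fractions: (-4*t - 11)/((t - 1)*(t + 2)) = 1/(t + 2) - 5/(t - 1).
An antiderivative is F(t) = -5*log(t - 1) + log(t + 2).
Then F(3) - F(2) = (log(5/32)) - (log(4)) = -7*log(2) + log(5).

-7*log(2) + log(5)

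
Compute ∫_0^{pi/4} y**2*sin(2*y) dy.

-1/4 + pi/8

Integrate by parts twice (u = y^2, dv = sin(2*y) dy).
An antiderivative is F(y) = -y**2*cos(2*y)/2 + y*sin(2*y)/2 + cos(2*y)/4.
Then F(pi/4) - F(0) = (pi/8) - (1/4) = -1/4 + pi/8.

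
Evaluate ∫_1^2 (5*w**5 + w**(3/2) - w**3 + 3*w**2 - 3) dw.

By the power rule, an antiderivative is F(w) = 5*w**6/6 + 2*w**(5/2)/5 - w**4/4 + w**3 - 3*w.
Then F(2) - F(1) = (8*sqrt(2)/5 + 154/3) - (-61/60) = 8*sqrt(2)/5 + 1047/20.

8*sqrt(2)/5 + 1047/20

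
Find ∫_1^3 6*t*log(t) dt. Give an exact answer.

Integrate by parts once (u = ln t, dv = 6*t dt).
An antiderivative is F(t) = 3*t**2*(2*log(t) - 1)/2.
Then F(3) - F(1) = (-27/2 + 27*log(3)) - (-3/2) = -12 + 27*log(3).

-12 + 27*log(3)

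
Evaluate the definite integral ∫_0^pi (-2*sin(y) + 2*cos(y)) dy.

An antiderivative is F(y) = 2*sin(y) + 2*cos(y).
Then F(pi) - F(0) = (-2) - (2) = -4.

-4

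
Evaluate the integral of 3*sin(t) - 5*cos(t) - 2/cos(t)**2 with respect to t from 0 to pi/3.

3/2 - 9*sqrt(3)/2

An antiderivative is F(t) = -5*sin(t) - 3*cos(t) - 2*tan(t).
Then F(pi/3) - F(0) = (-9*sqrt(3)/2 - 3/2) - (-3) = 3/2 - 9*sqrt(3)/2.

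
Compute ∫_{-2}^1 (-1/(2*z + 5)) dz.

-log(7)/2

An antiderivative is F(z) = -log(2*z + 5)/2.
Then F(1) - F(-2) = (-log(7)/2) - (0) = -log(7)/2.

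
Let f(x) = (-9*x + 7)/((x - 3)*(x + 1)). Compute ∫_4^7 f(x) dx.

-22*log(2) + 4*log(5)

Factor the denominator: x**2 - 2*x - 3 = (x + 1)(x - 3).
Partial fractions: (-9*x + 7)/((x - 3)*(x + 1)) = -4/(x + 1) - 5/(x - 3).
An antiderivative is F(x) = -5*log(x - 3) - 4*log(x + 1).
Then F(7) - F(4) = (-22*log(2)) - (-4*log(5)) = -22*log(2) + 4*log(5).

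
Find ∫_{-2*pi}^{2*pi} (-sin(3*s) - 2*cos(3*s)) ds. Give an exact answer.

0

An antiderivative is F(s) = -2*sin(3*s)/3 + cos(3*s)/3.
Then F(2*pi) - F(-2*pi) = (1/3) - (1/3) = 0.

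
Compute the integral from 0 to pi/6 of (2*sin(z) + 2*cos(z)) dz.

An antiderivative is F(z) = 2*sin(z) - 2*cos(z).
Then F(pi/6) - F(0) = (1 - sqrt(3)) - (-2) = 3 - sqrt(3).

3 - sqrt(3)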